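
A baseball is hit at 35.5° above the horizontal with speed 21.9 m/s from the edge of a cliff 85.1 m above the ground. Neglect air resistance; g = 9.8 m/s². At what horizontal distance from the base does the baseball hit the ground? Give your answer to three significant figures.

101 m

Components: v_x = 21.9 cos 35.5° = 17.83 m/s, v_y = 21.9 sin 35.5° = 12.72 m/s.
Vertical: 0 = 85.1 + 12.72 t − ½(9.8) t² ⇒ 4.900 t² − 12.72 t − 85.1 = 0.
t = [12.72 + √(161.8 + 1668)] / 9.800 = 5.663 s.
Horizontal: R = v_x · t = 17.83 × 5.663 = 101 m.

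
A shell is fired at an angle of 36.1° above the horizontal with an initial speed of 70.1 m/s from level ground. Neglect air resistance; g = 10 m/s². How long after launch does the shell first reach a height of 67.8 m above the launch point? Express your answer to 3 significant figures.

v_y0 = 70.1 sin 36.1° = 41.30 m/s.
Set y = v_y0 t − ½ g t² = 67.8: 5.000 t² − 41.30 t + 67.8 = 0.
t = [41.30 ± √(1706 − 1356)] / 10 = (41.30 ± 18.71) / 10, giving t = 2.26 s or t = 6.00 s.
The shell is on the way up at the first time, so t = 2.26 s.

2.26 s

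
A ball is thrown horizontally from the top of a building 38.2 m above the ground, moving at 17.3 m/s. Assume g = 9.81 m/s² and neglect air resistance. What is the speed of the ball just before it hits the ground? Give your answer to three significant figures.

Fall time: t = √(2 × 38.2 / 9.81) = 2.791 s.
At impact: v_x = 17.3 m/s (unchanged), v_y = g t = 9.81 × 2.791 = 27.38 m/s.
Speed = √(v_x² + v_y²) = √(299.3 + 749.7) = 32.4 m/s.

32.4 m/s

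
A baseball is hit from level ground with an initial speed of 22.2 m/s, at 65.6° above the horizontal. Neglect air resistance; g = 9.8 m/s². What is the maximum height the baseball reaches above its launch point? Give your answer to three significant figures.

Vertical component of launch velocity: v_y = 22.2 sin 65.6° = 20.22 m/s.
At the highest point the vertical velocity is zero, so v_y² = 2 g h_max.
h_max = (20.22)² / (2 × 9.8) = 408.8 / 19.60 = 20.9 m.

20.9 m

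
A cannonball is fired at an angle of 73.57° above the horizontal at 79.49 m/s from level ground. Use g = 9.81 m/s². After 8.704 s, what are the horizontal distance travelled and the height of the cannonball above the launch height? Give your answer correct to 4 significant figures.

x = 195.7 m, y = 292.0 m

v_x = 79.49 cos 73.57° = 22.483 m/s; v_y0 = 79.49 sin 73.57° = 76.244 m/s.
x = v_x t = 22.483 × 8.704 = 195.7 m.
y = v_y0 t − ½ g t² = 76.244×8.704 − 4.905×8.704² = 292.0 m.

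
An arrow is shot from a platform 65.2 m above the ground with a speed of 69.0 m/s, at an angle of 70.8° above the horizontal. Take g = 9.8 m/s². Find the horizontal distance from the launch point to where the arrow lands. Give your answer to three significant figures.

323 m

Components: v_x = 69.0 cos 70.8° = 22.69 m/s, v_y = 69.0 sin 70.8° = 65.16 m/s.
Vertical: 0 = 65.2 + 65.16 t − ½(9.8) t² ⇒ 4.900 t² − 65.16 t − 65.2 = 0.
t = [65.16 + √(4246 + 1278)] / 9.800 = 14.23 s.
Horizontal: R = v_x · t = 22.69 × 14.23 = 323 m.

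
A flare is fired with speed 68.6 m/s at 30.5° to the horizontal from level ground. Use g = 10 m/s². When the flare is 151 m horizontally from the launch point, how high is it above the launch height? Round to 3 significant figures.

v_x = 68.6 cos 30.5° = 59.11 m/s, v_y0 = 68.6 sin 30.5° = 34.82 m/s.
Time to reach x = 151 m: t = x / v_x = 151 / 59.11 = 2.555 s.
y = v_y0 t − ½ g t² = 34.82×2.555 − 5.000×2.555² = 56.3 m.

56.3 m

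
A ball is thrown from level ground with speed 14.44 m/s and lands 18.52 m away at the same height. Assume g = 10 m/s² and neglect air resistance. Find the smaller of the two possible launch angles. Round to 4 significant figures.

31.32°

Level-ground range: R = v₀² sin(2θ)/g ⇒ sin 2θ = R g / v₀² = 18.52×10/14.44² = 0.8882.
2θ = arcsin(0.8882) = 62.648° or 180° − 62.648° = 117.352°.
So θ = 31.32° or θ = 58.68°.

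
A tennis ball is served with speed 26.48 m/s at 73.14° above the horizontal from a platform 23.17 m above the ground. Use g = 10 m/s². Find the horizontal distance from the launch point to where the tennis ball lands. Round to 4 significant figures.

Components: v_x = 26.48 cos 73.14° = 7.6801 m/s, v_y = 26.48 sin 73.14° = 25.342 m/s.
Vertical: 0 = 23.17 + 25.342 t − ½(10) t² ⇒ 5.000 t² − 25.342 t − 23.17 = 0.
t = [25.342 + √(642.22 + 463.40)] / 10.00 = 5.8593 s.
Horizontal: R = v_x · t = 7.6801 × 5.8593 = 45.00 m.

45.00 m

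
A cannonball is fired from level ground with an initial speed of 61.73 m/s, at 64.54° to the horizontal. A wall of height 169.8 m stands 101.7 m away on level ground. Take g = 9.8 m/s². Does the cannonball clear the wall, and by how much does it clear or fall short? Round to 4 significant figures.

v_x = 61.73 cos 64.54° = 26.537 m/s; v_y0 = 61.73 sin 64.54° = 55.735 m/s.
Time to reach the wall: t = 101.7 / 26.537 = 3.8324 s.
Height at that point: y = 55.735×3.8324 − 4.900×3.8324² = 141.63 m.
That is 169.8 − 141.63 = 28.17 m below the top of the wall, so the cannonball does not clear it.

No — it falls 28.17 m short of clearing the wall.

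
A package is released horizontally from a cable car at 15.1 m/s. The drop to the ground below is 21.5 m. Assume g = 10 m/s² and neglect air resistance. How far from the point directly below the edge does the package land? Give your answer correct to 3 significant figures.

Initial vertical velocity is zero, so the fall time comes from h = ½ g t²: t = √(2 × 21.5 / 10) = 2.074 s.
Horizontal motion is uniform at 15.1 m/s, so x = 15.1 × 2.074 = 31.3 m.

31.3 m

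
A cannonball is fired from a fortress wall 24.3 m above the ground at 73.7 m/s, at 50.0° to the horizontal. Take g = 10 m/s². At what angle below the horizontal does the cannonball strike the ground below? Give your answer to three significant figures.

v_x = 73.7 cos 50.0° = 47.37 m/s.
At impact |v_y| = √(v_y0² + 2 g h) = √(56.46² + 2×10×24.3) = 60.61 m/s.
Angle below horizontal = arctan(|v_y| / v_x) = arctan(60.61 / 47.37) = 52.0°.

52.0°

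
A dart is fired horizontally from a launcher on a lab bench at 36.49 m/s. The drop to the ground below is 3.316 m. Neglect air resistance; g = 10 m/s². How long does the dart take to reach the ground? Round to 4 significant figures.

The horizontal speed doesn't affect the fall. With v_y0 = 0, h = ½ g t².
t = √(2 × 3.316 / 10) = √0.66320 = 0.8144 s.

0.8144 s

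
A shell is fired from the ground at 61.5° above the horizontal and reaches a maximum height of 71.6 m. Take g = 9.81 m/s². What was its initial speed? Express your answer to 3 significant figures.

42.6 m/s

At maximum height v_y = 0, so (v₀ sin θ)² = 2 g H.
v₀ sin 61.5° = √(2 × 9.81 × 71.6) = 37.48 m/s.
v₀ = 37.48 / sin 61.5° = 37.48 / 0.8788 = 42.6 m/s.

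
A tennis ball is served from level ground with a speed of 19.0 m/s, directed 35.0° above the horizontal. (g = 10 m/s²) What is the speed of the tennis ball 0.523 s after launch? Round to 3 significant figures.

16.6 m/s

v_x = 19.0 cos 35.0° = 15.56 m/s (constant).
v_y(t) = 19.0 sin 35.0° − g t = 10.90 − 10 × 0.523 = 5.670 m/s.
Speed = √(v_x² + v_y²) = √(242.1 + 32.15) = 16.6 m/s.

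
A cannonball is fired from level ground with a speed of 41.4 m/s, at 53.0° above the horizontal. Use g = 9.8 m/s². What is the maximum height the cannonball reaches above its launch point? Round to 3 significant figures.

55.8 m

Vertical component of launch velocity: v_y = 41.4 sin 53.0° = 33.06 m/s.
At the highest point the vertical velocity is zero, so v_y² = 2 g h_max.
h_max = (33.06)² / (2 × 9.8) = 1093 / 19.60 = 55.8 m.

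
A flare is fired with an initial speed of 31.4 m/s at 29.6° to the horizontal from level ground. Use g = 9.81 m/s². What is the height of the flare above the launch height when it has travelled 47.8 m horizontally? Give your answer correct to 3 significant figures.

12.1 m

v_x = 31.4 cos 29.6° = 27.30 m/s, v_y0 = 31.4 sin 29.6° = 15.51 m/s.
Time to reach x = 47.8 m: t = x / v_x = 47.8 / 27.30 = 1.751 s.
y = v_y0 t − ½ g t² = 15.51×1.751 − 4.905×1.751² = 12.1 m.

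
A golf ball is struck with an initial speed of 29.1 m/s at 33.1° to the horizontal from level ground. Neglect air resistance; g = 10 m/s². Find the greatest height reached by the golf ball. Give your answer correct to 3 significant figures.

Vertical component of launch velocity: v_y = 29.1 sin 33.1° = 15.89 m/s.
At the highest point the vertical velocity is zero, so v_y² = 2 g h_max.
h_max = (15.89)² / (2 × 10) = 252.5 / 20.00 = 12.6 m.

12.6 m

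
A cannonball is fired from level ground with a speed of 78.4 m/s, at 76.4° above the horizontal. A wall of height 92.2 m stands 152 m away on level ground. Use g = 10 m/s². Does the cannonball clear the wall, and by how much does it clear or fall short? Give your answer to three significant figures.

v_x = 78.4 cos 76.4° = 18.44 m/s; v_y0 = 78.4 sin 76.4° = 76.20 m/s.
Time to reach the wall: t = 152 / 18.44 = 8.243 s.
Height at that point: y = 76.20×8.243 − 5.000×8.243² = 288.4 m.
That is 288.4 − 92.2 = 196 m above the top of the wall, so the cannonball clears it.

Yes — it clears the wall by 196 m.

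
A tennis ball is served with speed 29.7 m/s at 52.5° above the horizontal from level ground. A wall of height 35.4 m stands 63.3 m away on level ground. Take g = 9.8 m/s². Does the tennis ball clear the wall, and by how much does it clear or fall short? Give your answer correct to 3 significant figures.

No — it falls 13.0 m short of clearing the wall.

v_x = 29.7 cos 52.5° = 18.08 m/s; v_y0 = 29.7 sin 52.5° = 23.56 m/s.
Time to reach the wall: t = 63.3 / 18.08 = 3.501 s.
Height at that point: y = 23.56×3.501 − 4.900×3.501² = 22.42 m.
That is 35.4 − 22.42 = 13.0 m below the top of the wall, so the tennis ball does not clear it.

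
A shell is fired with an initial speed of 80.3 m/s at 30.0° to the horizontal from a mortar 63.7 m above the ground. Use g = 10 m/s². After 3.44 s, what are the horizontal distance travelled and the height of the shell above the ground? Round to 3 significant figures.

v_x = 80.3 cos 30.0° = 69.54 m/s; v_y0 = 80.3 sin 30.0° = 40.15 m/s.
x = v_x t = 69.54 × 3.44 = 239 m.
y = 63.7 + v_y0 t − ½ g t² = 143 m.

x = 239 m, y = 143 m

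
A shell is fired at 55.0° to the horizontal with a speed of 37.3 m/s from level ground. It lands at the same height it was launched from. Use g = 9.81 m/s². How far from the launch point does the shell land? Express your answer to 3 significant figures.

For level ground, R = v₀² sin(2θ) / g.
sin(2 × 55.0°) = sin 110.0° = 0.9397.
R = (37.3)² × 0.9397 / 9.81 = 133 m.

133 m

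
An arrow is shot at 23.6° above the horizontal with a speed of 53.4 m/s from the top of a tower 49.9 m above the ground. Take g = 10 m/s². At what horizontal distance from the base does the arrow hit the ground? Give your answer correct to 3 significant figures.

Components: v_x = 53.4 cos 23.6° = 48.93 m/s, v_y = 53.4 sin 23.6° = 21.38 m/s.
Vertical: 0 = 49.9 + 21.38 t − ½(10) t² ⇒ 5.000 t² − 21.38 t − 49.9 = 0.
t = [21.38 + √(457.1 + 998.0)] / 10.00 = 5.953 s.
Horizontal: R = v_x · t = 48.93 × 5.953 = 291 m.

291 m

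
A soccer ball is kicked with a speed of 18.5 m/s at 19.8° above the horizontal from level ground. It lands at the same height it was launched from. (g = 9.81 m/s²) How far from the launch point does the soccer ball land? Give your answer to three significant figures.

22.2 m

Components: v_x = 18.5 cos 19.8° = 17.41 m/s, v_y = 18.5 sin 19.8° = 6.267 m/s.
Time of flight (same landing height): t = 2 v_y / g = 2 × 6.267 / 9.81 = 1.278 s.
Range: R = v_x · t = 17.41 × 1.278 = 22.2 m.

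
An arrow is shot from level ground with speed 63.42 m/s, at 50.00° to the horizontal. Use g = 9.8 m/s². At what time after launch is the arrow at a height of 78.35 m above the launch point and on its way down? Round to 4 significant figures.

v_y0 = 63.42 sin 50.00° = 48.583 m/s.
Set y = v_y0 t − ½ g t² = 78.35: 4.900 t² − 48.583 t + 78.35 = 0.
t = [48.583 ± √(2360.3 − 1535.7)] / 9.8 = (48.583 ± 28.716) / 9.8, giving t = 2.027 s or t = 7.888 s.
On the way down corresponds to the larger root: t = 7.888 s.

7.888 s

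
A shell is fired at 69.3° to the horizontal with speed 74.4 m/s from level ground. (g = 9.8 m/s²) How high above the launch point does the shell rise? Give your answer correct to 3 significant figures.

Vertical component of launch velocity: v_y = 74.4 sin 69.3° = 69.60 m/s.
At the highest point the vertical velocity is zero, so v_y² = 2 g h_max.
h_max = (69.60)² / (2 × 9.8) = 4844 / 19.60 = 247 m.

247 m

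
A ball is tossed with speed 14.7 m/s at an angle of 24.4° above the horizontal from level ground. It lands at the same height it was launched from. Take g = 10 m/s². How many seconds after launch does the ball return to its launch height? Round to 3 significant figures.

Vertical component: v_y = 14.7 sin 24.4° = 6.073 m/s.
For a projectile landing at launch height, time of flight is t = 2 v_y / g = 2 × 6.073 / 10 = 1.21 s.

1.21 s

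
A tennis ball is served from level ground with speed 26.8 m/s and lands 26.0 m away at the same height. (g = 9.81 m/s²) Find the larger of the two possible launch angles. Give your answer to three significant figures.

Level-ground range: R = v₀² sin(2θ)/g ⇒ sin 2θ = R g / v₀² = 26.0×9.81/26.8² = 0.3551.
2θ = arcsin(0.3551) = 20.80° or 180° − 20.80° = 159.20°.
So θ = 10.4° or θ = 79.6°.

79.6°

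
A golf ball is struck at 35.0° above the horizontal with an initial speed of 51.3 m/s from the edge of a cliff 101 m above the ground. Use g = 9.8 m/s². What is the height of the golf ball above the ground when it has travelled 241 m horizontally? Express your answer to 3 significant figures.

109 m

v_x = 51.3 cos 35.0° = 42.02 m/s, v_y0 = 51.3 sin 35.0° = 29.42 m/s.
Time to reach x = 241 m: t = x / v_x = 241 / 42.02 = 5.735 s.
y = 101 + v_y0 t − ½ g t² = 101 + 29.42×5.735 − 4.900×5.735² = 109 m.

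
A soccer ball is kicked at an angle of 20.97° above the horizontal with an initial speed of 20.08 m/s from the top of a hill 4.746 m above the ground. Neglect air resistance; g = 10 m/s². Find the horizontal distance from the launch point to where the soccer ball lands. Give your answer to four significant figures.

Components: v_x = 20.08 cos 20.97° = 18.750 m/s, v_y = 20.08 sin 20.97° = 7.1862 m/s.
Vertical: 0 = 4.746 + 7.1862 t − ½(10) t² ⇒ 5.000 t² − 7.1862 t − 4.746 = 0.
t = [7.1862 + √(51.641 + 94.920)] / 10.00 = 1.9292 s.
Horizontal: R = v_x · t = 18.750 × 1.9292 = 36.17 m.

36.17 m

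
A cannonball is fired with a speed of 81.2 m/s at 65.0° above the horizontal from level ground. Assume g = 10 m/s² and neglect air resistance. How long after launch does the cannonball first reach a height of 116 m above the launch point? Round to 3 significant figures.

v_y0 = 81.2 sin 65.0° = 73.59 m/s.
Set y = v_y0 t − ½ g t² = 116: 5.000 t² − 73.59 t + 116 = 0.
t = [73.59 ± √(5415 − 2320)] / 10 = (73.59 ± 55.63) / 10, giving t = 1.80 s or t = 12.9 s.
The cannonball is on the way up at the first time, so t = 1.80 s.

1.80 s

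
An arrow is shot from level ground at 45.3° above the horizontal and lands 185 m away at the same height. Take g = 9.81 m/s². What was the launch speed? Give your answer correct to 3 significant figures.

On level ground, R = v₀² sin(2θ) / g, so v₀ = √(R g / sin 2θ).
sin(2 × 45.3°) = 0.9999.
v₀ = √(185 × 9.81 / 0.9999) = √1815 = 42.6 m/s.

42.6 m/s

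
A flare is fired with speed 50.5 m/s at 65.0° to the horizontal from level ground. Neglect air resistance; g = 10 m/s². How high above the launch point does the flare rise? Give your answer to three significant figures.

Vertical component of launch velocity: v_y = 50.5 sin 65.0° = 45.77 m/s.
At the highest point the vertical velocity is zero, so v_y² = 2 g h_max.
h_max = (45.77)² / (2 × 10) = 2095 / 20.00 = 105 m.

105 m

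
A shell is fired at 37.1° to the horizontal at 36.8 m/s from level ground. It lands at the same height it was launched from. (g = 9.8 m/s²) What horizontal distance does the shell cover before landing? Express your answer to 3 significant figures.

133 m

Components: v_x = 36.8 cos 37.1° = 29.35 m/s, v_y = 36.8 sin 37.1° = 22.20 m/s.
Time of flight (same landing height): t = 2 v_y / g = 2 × 22.20 / 9.8 = 4.531 s.
Range: R = v_x · t = 29.35 × 4.531 = 133 m.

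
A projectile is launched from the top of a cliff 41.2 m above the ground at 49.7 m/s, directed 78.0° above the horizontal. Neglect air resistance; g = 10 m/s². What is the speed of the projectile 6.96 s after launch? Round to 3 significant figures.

23.4 m/s

v_x = 49.7 cos 78.0° = 10.33 m/s (constant).
v_y(t) = 49.7 sin 78.0° − g t = 48.61 − 10 × 6.96 = -20.99 m/s.
Speed = √(v_x² + v_y²) = √(106.7 + 440.6) = 23.4 m/s.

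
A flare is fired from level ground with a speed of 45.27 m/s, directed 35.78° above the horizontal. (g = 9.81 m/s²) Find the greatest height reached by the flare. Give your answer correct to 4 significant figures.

Vertical component of launch velocity: v_y = 45.27 sin 35.78° = 26.468 m/s.
At the highest point the vertical velocity is zero, so v_y² = 2 g h_max.
h_max = (26.468)² / (2 × 9.81) = 700.56 / 19.62 = 35.71 m.

35.71 m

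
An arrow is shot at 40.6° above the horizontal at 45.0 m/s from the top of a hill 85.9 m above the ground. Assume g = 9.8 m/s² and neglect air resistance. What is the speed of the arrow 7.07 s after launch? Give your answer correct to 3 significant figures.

v_x = 45.0 cos 40.6° = 34.17 m/s (constant).
v_y(t) = 45.0 sin 40.6° − g t = 29.28 − 9.8 × 7.07 = -40.01 m/s.
Speed = √(v_x² + v_y²) = √(1168 + 1601) = 52.6 m/s.

52.6 m/s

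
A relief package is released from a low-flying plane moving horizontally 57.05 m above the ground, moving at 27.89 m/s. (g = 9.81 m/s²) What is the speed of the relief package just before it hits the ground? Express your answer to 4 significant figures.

Fall time: t = √(2 × 57.05 / 9.81) = 3.4104 s.
At impact: v_x = 27.89 m/s (unchanged), v_y = g t = 9.81 × 3.4104 = 33.456 m/s.
Speed = √(v_x² + v_y²) = √(777.85 + 1119.3) = 43.56 m/s.

43.56 m/s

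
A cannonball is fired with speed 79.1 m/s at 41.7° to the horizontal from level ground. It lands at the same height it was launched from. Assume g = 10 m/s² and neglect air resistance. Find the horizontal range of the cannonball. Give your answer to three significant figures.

For level ground, R = v₀² sin(2θ) / g.
sin(2 × 41.7°) = sin 83.40° = 0.9934.
R = (79.1)² × 0.9934 / 10 = 622 m.

622 m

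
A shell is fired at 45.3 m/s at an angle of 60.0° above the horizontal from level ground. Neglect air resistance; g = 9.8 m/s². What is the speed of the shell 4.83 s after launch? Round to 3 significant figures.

24.1 m/s

v_x = 45.3 cos 60.0° = 22.65 m/s (constant).
v_y(t) = 45.3 sin 60.0° − g t = 39.23 − 9.8 × 4.83 = -8.104 m/s.
Speed = √(v_x² + v_y²) = √(513.0 + 65.67) = 24.1 m/s.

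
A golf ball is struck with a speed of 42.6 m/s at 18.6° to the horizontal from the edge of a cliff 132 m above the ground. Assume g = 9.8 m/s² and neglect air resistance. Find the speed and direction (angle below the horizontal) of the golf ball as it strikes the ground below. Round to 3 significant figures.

v_x = 42.6 cos 18.6° = 40.37 m/s (constant).
|v_y| at impact = √((13.59)² + 2×9.8×132) = 52.65 m/s.
Speed = √(40.37² + 52.65²) = 66.3 m/s; angle = arctan(52.65/40.37) = 52.5° below horizontal.

66.3 m/s at 52.5° below the horizontal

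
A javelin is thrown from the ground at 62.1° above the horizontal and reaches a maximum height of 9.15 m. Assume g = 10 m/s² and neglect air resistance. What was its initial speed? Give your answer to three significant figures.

At maximum height v_y = 0, so (v₀ sin θ)² = 2 g H.
v₀ sin 62.1° = √(2 × 10 × 9.15) = 13.53 m/s.
v₀ = 13.53 / sin 62.1° = 13.53 / 0.8838 = 15.3 m/s.

15.3 m/s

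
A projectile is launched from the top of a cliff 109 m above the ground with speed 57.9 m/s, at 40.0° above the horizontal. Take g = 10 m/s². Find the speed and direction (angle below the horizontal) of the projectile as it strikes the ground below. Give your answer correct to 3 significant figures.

v_x = 57.9 cos 40.0° = 44.35 m/s (constant).
|v_y| at impact = √((37.22)² + 2×10×109) = 59.71 m/s.
Speed = √(44.35² + 59.71²) = 74.4 m/s; angle = arctan(59.71/44.35) = 53.4° below horizontal.

74.4 m/s at 53.4° below the horizontal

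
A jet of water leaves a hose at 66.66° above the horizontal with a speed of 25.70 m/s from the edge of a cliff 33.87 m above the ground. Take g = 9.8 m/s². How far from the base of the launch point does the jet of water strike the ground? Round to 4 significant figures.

Components: v_x = 25.70 cos 66.66° = 10.182 m/s, v_y = 25.70 sin 66.66° = 23.597 m/s.
Vertical: 0 = 33.87 + 23.597 t − ½(9.8) t² ⇒ 4.900 t² − 23.597 t − 33.87 = 0.
t = [23.597 + √(556.82 + 663.85)] / 9.800 = 5.9730 s.
Horizontal: R = v_x · t = 10.182 × 5.9730 = 60.82 m.

60.82 m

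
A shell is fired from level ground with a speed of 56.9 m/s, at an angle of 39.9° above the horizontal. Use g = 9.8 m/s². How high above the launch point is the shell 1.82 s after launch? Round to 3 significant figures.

50.2 m

v_y0 = 56.9 sin 39.9° = 36.50 m/s.
y(t) = v_y0 t − ½ g t² = 36.50×1.82 − 4.900×1.82² = 50.2 m.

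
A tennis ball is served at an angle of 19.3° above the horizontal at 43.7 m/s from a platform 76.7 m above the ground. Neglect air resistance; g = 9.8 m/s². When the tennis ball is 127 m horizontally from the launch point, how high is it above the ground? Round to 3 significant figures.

74.7 m

v_x = 43.7 cos 19.3° = 41.24 m/s, v_y0 = 43.7 sin 19.3° = 14.44 m/s.
Time to reach x = 127 m: t = x / v_x = 127 / 41.24 = 3.080 s.
y = 76.7 + v_y0 t − ½ g t² = 76.7 + 14.44×3.080 − 4.900×3.080² = 74.7 m.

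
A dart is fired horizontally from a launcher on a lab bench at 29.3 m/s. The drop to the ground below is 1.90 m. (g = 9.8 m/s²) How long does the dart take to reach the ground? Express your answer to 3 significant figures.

The horizontal speed doesn't affect the fall. With v_y0 = 0, h = ½ g t².
t = √(2 × 1.90 / 9.8) = √0.3878 = 0.623 s.

0.623 s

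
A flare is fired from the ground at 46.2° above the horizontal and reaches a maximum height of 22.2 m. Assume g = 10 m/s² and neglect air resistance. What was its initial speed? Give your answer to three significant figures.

29.2 m/s

At maximum height v_y = 0, so (v₀ sin θ)² = 2 g H.
v₀ sin 46.2° = √(2 × 10 × 22.2) = 21.07 m/s.
v₀ = 21.07 / sin 46.2° = 21.07 / 0.7218 = 29.2 m/s.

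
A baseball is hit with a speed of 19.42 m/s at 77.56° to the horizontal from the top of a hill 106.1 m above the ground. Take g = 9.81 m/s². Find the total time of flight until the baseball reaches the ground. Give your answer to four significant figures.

6.970 s

Vertical component: v_y = 19.42 sin 77.56° = 18.964 m/s.
Taking up as positive with launch at y = 106.1 m, landing at y = 0: 0 = 106.1 + 18.964 t − ½(9.81) t².
Solving 4.905 t² − 18.964 t − 106.1 = 0 gives t = [18.964 + √(18.964² + 4·4.905·106.1)] / 9.810 = 6.970 s.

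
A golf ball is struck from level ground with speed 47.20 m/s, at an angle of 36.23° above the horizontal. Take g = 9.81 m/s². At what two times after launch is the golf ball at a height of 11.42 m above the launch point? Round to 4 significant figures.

v_y0 = 47.20 sin 36.23° = 27.897 m/s.
Set y = v_y0 t − ½ g t² = 11.42: 4.905 t² − 27.897 t + 11.42 = 0.
t = [27.897 ± √(778.24 − 224.06)] / 9.81 = (27.897 ± 23.541) / 9.81, giving t = 0.4440 s or t = 5.243 s.
So the golf ball is at 11.42 m at t = 0.4440 s (rising) and t = 5.243 s (falling).

0.4440 s and 5.243 s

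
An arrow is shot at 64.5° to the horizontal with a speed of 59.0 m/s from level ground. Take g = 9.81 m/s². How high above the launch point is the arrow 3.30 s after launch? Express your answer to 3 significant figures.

122 m

v_y0 = 59.0 sin 64.5° = 53.25 m/s.
y(t) = v_y0 t − ½ g t² = 53.25×3.30 − 4.905×3.30² = 122 m.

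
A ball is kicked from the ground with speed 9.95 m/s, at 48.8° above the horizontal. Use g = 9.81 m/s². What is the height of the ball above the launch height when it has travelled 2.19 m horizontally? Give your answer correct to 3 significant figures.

v_x = 9.95 cos 48.8° = 6.554 m/s, v_y0 = 9.95 sin 48.8° = 7.487 m/s.
Time to reach x = 2.19 m: t = x / v_x = 2.19 / 6.554 = 0.3341 s.
y = v_y0 t − ½ g t² = 7.487×0.3341 − 4.905×0.3341² = 1.95 m.

1.95 m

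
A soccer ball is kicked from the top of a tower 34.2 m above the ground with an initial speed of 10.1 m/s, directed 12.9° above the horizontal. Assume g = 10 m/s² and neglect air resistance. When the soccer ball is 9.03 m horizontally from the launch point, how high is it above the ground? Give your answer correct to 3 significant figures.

v_x = 10.1 cos 12.9° = 9.845 m/s, v_y0 = 10.1 sin 12.9° = 2.255 m/s.
Time to reach x = 9.03 m: t = x / v_x = 9.03 / 9.845 = 0.9172 s.
y = 34.2 + v_y0 t − ½ g t² = 34.2 + 2.255×0.9172 − 5.000×0.9172² = 32.1 m.

32.1 m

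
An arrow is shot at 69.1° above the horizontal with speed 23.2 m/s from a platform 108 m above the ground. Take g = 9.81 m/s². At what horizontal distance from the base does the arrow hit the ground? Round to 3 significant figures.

61.2 m

Components: v_x = 23.2 cos 69.1° = 8.276 m/s, v_y = 23.2 sin 69.1° = 21.67 m/s.
Vertical: 0 = 108 + 21.67 t − ½(9.81) t² ⇒ 4.905 t² − 21.67 t − 108 = 0.
t = [21.67 + √(469.6 + 2119)] / 9.810 = 7.395 s.
Horizontal: R = v_x · t = 8.276 × 7.395 = 61.2 m.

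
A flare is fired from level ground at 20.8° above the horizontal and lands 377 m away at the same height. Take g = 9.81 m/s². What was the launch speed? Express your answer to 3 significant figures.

On level ground, R = v₀² sin(2θ) / g, so v₀ = √(R g / sin 2θ).
sin(2 × 20.8°) = 0.6639.
v₀ = √(377 × 9.81 / 0.6639) = √5571 = 74.6 m/s.

74.6 m/s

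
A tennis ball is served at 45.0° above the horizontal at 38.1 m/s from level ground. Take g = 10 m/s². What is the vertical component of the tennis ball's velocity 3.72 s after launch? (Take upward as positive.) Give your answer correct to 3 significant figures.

Initial vertical component: v_y0 = 38.1 sin 45.0° = 26.94 m/s.
v_y(t) = v_y0 − g t = 26.94 − 10 × 3.72 = -10.3 m/s.

-10.3 m/s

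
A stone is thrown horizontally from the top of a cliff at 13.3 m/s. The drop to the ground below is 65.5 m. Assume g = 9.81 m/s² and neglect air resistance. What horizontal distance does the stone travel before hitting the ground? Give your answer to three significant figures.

Initial vertical velocity is zero, so the fall time comes from h = ½ g t²: t = √(2 × 65.5 / 9.81) = 3.654 s.
Horizontal motion is uniform at 13.3 m/s, so x = 13.3 × 3.654 = 48.6 m.

48.6 m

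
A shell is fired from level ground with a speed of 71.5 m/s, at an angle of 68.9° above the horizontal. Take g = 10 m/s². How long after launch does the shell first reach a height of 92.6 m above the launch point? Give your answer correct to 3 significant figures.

1.57 s

v_y0 = 71.5 sin 68.9° = 66.71 m/s.
Set y = v_y0 t − ½ g t² = 92.6: 5.000 t² − 66.71 t + 92.6 = 0.
t = [66.71 ± √(4450 − 1852)] / 10 = (66.71 ± 50.97) / 10, giving t = 1.57 s or t = 11.8 s.
The shell is on the way up at the first time, so t = 1.57 s.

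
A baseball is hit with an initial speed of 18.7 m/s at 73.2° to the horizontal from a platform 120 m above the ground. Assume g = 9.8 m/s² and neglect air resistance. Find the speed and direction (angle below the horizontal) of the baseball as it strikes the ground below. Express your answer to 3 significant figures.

52.0 m/s at 84.0° below the horizontal

v_x = 18.7 cos 73.2° = 5.405 m/s (constant).
|v_y| at impact = √((17.90)² + 2×9.8×120) = 51.70 m/s.
Speed = √(5.405² + 51.70²) = 52.0 m/s; angle = arctan(51.70/5.405) = 84.0° below horizontal.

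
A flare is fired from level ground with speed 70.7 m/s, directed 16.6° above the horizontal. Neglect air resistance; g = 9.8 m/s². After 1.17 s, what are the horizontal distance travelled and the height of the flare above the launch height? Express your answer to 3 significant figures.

x = 79.3 m, y = 16.9 m

v_x = 70.7 cos 16.6° = 67.75 m/s; v_y0 = 70.7 sin 16.6° = 20.20 m/s.
x = v_x t = 67.75 × 1.17 = 79.3 m.
y = v_y0 t − ½ g t² = 20.20×1.17 − 4.900×1.17² = 16.9 m.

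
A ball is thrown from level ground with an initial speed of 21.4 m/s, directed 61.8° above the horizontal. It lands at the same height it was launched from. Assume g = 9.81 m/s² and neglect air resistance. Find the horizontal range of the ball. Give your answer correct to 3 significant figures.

38.9 m

Components: v_x = 21.4 cos 61.8° = 10.11 m/s, v_y = 21.4 sin 61.8° = 18.86 m/s.
Time of flight (same landing height): t = 2 v_y / g = 2 × 18.86 / 9.81 = 3.845 s.
Range: R = v_x · t = 10.11 × 3.845 = 38.9 m.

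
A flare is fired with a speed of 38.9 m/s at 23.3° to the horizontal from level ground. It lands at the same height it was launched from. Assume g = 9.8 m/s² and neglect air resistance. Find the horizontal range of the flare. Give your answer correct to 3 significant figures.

112 m

Components: v_x = 38.9 cos 23.3° = 35.73 m/s, v_y = 38.9 sin 23.3° = 15.39 m/s.
Time of flight (same landing height): t = 2 v_y / g = 2 × 15.39 / 9.8 = 3.141 s.
Range: R = v_x · t = 35.73 × 3.141 = 112 m.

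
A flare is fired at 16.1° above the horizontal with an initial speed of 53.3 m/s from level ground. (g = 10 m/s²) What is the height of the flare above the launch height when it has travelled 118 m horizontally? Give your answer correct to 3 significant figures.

7.51 m

v_x = 53.3 cos 16.1° = 51.21 m/s, v_y0 = 53.3 sin 16.1° = 14.78 m/s.
Time to reach x = 118 m: t = x / v_x = 118 / 51.21 = 2.304 s.
y = v_y0 t − ½ g t² = 14.78×2.304 − 5.000×2.304² = 7.51 m.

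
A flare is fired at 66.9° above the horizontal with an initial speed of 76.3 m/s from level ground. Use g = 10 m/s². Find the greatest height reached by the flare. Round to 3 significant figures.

Vertical component of launch velocity: v_y = 76.3 sin 66.9° = 70.18 m/s.
At the highest point the vertical velocity is zero, so v_y² = 2 g h_max.
h_max = (70.18)² / (2 × 10) = 4925 / 20.00 = 246 m.

246 m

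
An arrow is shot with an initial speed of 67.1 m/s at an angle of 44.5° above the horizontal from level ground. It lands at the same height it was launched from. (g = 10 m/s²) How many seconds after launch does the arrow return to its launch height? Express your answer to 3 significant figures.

Vertical component: v_y = 67.1 sin 44.5° = 47.03 m/s.
For a projectile landing at launch height, time of flight is t = 2 v_y / g = 2 × 47.03 / 10 = 9.41 s.

9.41 s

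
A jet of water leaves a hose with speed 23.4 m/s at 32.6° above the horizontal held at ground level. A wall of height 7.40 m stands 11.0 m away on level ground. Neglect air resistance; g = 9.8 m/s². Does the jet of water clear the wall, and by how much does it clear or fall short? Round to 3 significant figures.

v_x = 23.4 cos 32.6° = 19.71 m/s; v_y0 = 23.4 sin 32.6° = 12.61 m/s.
Time to reach the wall: t = 11.0 / 19.71 = 0.5581 s.
Height at that point: y = 12.61×0.5581 − 4.900×0.5581² = 5.511 m.
That is 7.40 − 5.511 = 1.89 m below the top of the wall, so the jet of water does not clear it.

No — it falls 1.89 m short of clearing the wall.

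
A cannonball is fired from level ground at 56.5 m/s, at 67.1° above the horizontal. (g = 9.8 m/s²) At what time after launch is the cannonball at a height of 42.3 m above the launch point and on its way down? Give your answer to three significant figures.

9.74 s

v_y0 = 56.5 sin 67.1° = 52.05 m/s.
Set y = v_y0 t − ½ g t² = 42.3: 4.900 t² − 52.05 t + 42.3 = 0.
t = [52.05 ± √(2709 − 829.1)] / 9.8 = (52.05 ± 43.36) / 9.8, giving t = 0.887 s or t = 9.74 s.
On the way down corresponds to the larger root: t = 9.74 s.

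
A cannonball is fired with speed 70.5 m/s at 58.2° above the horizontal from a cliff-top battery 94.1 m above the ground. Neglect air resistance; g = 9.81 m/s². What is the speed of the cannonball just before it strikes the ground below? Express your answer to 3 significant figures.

v_x = 70.5 cos 58.2° = 37.15 m/s is unchanged throughout.
For the vertical component, v_y² = v_y0² + 2 g h = (59.92)² + 2×9.81×94.1 = 5437, so |v_y| = 73.74 m/s.
Impact speed = √(v_x² + v_y²) = √(1380 + 5437) = 82.6 m/s.

82.6 m/s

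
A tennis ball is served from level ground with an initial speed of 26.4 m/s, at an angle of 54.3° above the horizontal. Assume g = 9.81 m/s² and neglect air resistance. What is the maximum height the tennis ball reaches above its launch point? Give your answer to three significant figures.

23.4 m

Vertical component of launch velocity: v_y = 26.4 sin 54.3° = 21.44 m/s.
At the highest point the vertical velocity is zero, so v_y² = 2 g h_max.
h_max = (21.44)² / (2 × 9.81) = 459.7 / 19.62 = 23.4 m.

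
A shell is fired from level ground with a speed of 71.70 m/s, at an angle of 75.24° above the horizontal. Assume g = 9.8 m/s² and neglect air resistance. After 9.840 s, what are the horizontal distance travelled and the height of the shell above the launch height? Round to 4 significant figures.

v_x = 71.70 cos 75.24° = 18.267 m/s; v_y0 = 71.70 sin 75.24° = 69.334 m/s.
x = v_x t = 18.267 × 9.840 = 179.7 m.
y = v_y0 t − ½ g t² = 69.334×9.840 − 4.900×9.840² = 207.8 m.

x = 179.7 m, y = 207.8 m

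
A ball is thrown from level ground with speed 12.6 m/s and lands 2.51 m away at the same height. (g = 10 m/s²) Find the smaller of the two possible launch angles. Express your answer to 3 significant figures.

4.55°

Level-ground range: R = v₀² sin(2θ)/g ⇒ sin 2θ = R g / v₀² = 2.51×10/12.6² = 0.1581.
2θ = arcsin(0.1581) = 9.097° or 180° − 9.097° = 170.903°.
So θ = 4.55° or θ = 85.5°.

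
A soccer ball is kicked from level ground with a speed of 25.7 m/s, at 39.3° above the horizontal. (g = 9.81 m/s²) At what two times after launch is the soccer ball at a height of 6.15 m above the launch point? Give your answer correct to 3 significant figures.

0.435 s and 2.88 s

v_y0 = 25.7 sin 39.3° = 16.28 m/s.
Set y = v_y0 t − ½ g t² = 6.15: 4.905 t² − 16.28 t + 6.15 = 0.
t = [16.28 ± √(265.0 − 120.7)] / 9.81 = (16.28 ± 12.01) / 9.81, giving t = 0.435 s or t = 2.88 s.
So the soccer ball is at 6.15 m at t = 0.435 s (rising) and t = 2.88 s (falling).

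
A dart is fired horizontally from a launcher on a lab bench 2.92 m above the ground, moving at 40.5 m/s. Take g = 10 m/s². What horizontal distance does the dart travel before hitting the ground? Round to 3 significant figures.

31.0 m

Initial vertical velocity is zero, so the fall time comes from h = ½ g t²: t = √(2 × 2.92 / 10) = 0.7642 s.
Horizontal motion is uniform at 40.5 m/s, so x = 40.5 × 0.7642 = 31.0 m.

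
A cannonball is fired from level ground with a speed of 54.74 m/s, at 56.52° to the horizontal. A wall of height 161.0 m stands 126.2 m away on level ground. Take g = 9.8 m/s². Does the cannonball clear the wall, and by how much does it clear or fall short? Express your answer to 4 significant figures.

v_x = 54.74 cos 56.52° = 30.197 m/s; v_y0 = 54.74 sin 56.52° = 45.657 m/s.
Time to reach the wall: t = 126.2 / 30.197 = 4.1792 s.
Height at that point: y = 45.657×4.1792 − 4.900×4.1792² = 105.23 m.
That is 161.0 − 105.23 = 55.77 m below the top of the wall, so the cannonball does not clear it.

No — it falls 55.77 m short of clearing the wall.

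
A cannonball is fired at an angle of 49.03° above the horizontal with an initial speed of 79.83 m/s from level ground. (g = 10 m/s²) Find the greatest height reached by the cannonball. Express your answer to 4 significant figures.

Vertical component of launch velocity: v_y = 79.83 sin 49.03° = 60.276 m/s.
At the highest point the vertical velocity is zero, so v_y² = 2 g h_max.
h_max = (60.276)² / (2 × 10) = 3633.2 / 20.00 = 181.7 m.

181.7 m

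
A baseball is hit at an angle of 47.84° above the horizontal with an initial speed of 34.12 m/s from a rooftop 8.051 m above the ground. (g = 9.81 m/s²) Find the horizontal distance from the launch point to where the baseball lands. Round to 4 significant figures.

Components: v_x = 34.12 cos 47.84° = 22.901 m/s, v_y = 34.12 sin 47.84° = 25.292 m/s.
Vertical: 0 = 8.051 + 25.292 t − ½(9.81) t² ⇒ 4.905 t² − 25.292 t − 8.051 = 0.
t = [25.292 + √(639.69 + 157.96)] / 9.810 = 5.4572 s.
Horizontal: R = v_x · t = 22.901 × 5.4572 = 125.0 m.

125.0 m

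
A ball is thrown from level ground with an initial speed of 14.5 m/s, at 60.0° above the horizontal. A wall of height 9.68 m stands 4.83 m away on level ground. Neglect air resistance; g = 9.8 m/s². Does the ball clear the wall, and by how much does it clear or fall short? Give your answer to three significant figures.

No — it falls 3.49 m short of clearing the wall.

v_x = 14.5 cos 60.0° = 7.250 m/s; v_y0 = 14.5 sin 60.0° = 12.56 m/s.
Time to reach the wall: t = 4.83 / 7.250 = 0.6662 s.
Height at that point: y = 12.56×0.6662 − 4.900×0.6662² = 6.193 m.
That is 9.68 − 6.193 = 3.49 m below the top of the wall, so the ball does not clear it.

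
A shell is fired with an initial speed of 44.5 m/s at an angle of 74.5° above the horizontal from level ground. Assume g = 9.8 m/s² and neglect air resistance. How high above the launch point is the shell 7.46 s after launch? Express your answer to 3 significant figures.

47.2 m

v_y0 = 44.5 sin 74.5° = 42.88 m/s.
y(t) = v_y0 t − ½ g t² = 42.88×7.46 − 4.900×7.46² = 47.2 m.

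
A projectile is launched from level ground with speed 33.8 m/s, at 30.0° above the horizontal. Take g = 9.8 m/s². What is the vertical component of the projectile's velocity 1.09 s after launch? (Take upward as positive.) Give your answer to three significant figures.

6.22 m/s

Initial vertical component: v_y0 = 33.8 sin 30.0° = 16.90 m/s.
v_y(t) = v_y0 − g t = 16.90 − 9.8 × 1.09 = 6.22 m/s.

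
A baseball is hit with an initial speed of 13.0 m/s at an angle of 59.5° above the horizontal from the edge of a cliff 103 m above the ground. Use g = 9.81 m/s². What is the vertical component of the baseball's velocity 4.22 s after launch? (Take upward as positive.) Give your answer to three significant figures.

Initial vertical component: v_y0 = 13.0 sin 59.5° = 11.20 m/s.
v_y(t) = v_y0 − g t = 11.20 − 9.81 × 4.22 = -30.2 m/s.

-30.2 m/s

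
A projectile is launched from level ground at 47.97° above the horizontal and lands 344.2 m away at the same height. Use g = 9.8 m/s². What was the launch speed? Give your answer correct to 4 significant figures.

58.24 m/s

On level ground, R = v₀² sin(2θ) / g, so v₀ = √(R g / sin 2θ).
sin(2 × 47.97°) = 0.9946.
v₀ = √(344.2 × 9.8 / 0.9946) = √3391.5 = 58.24 m/s.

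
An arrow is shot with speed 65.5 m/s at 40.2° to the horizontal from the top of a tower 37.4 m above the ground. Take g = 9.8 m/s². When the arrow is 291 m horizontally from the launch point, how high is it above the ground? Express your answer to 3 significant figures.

v_x = 65.5 cos 40.2° = 50.03 m/s, v_y0 = 65.5 sin 40.2° = 42.28 m/s.
Time to reach x = 291 m: t = x / v_x = 291 / 50.03 = 5.817 s.
y = 37.4 + v_y0 t − ½ g t² = 37.4 + 42.28×5.817 − 4.900×5.817² = 118 m.

118 m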